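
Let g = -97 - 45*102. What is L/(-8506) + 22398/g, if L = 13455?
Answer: -253580973/39867622 ≈ -6.3606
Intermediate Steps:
g = -4687 (g = -97 - 4590 = -4687)
L/(-8506) + 22398/g = 13455/(-8506) + 22398/(-4687) = 13455*(-1/8506) + 22398*(-1/4687) = -13455/8506 - 22398/4687 = -253580973/39867622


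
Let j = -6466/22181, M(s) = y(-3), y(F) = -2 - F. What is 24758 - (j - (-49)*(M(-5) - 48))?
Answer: 600246507/22181 ≈ 27061.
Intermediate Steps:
M(s) = 1 (M(s) = -2 - 1*(-3) = -2 + 3 = 1)
j = -6466/22181 (j = -6466*1/22181 = -6466/22181 ≈ -0.29151)
24758 - (j - (-49)*(M(-5) - 48)) = 24758 - (-6466/22181 - (-49)*(1 - 48)) = 24758 - (-6466/22181 - (-49)*(-47)) = 24758 - (-6466/22181 - 1*2303) = 24758 - (-6466/22181 - 2303) = 24758 - 1*(-51089309/22181) = 24758 + 51089309/22181 = 600246507/22181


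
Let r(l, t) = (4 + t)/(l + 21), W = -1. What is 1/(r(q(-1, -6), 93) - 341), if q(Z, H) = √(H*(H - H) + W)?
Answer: -148685/50016377 + 97*I/50016377 ≈ -0.0029727 + 1.9394e-6*I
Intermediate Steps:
q(Z, H) = I (q(Z, H) = √(H*(H - H) - 1) = √(H*0 - 1) = √(0 - 1) = √(-1) = I)
r(l, t) = (4 + t)/(21 + l)
1/(r(q(-1, -6), 93) - 341) = 1/((4 + 93)/(21 + I) - 341) = 1/(((21 - I)/442)*97 - 341) = 1/(97*(21 - I)/442 - 341) = 1/(-341 + 97*(21 - I)/442)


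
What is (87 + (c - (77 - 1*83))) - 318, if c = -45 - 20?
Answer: -290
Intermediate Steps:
c = -65
(87 + (c - (77 - 1*83))) - 318 = (87 + (-65 - (77 - 1*83))) - 318 = (87 + (-65 - (77 - 83))) - 318 = (87 + (-65 - 1*(-6))) - 318 = (87 + (-65 + 6)) - 318 = (87 - 59) - 318 = 28 - 318 = -290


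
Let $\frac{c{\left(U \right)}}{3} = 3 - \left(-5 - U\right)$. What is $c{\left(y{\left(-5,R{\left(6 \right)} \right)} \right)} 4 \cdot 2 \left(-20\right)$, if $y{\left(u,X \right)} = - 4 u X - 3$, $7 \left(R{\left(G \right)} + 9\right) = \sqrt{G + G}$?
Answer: $84000 - \frac{19200 \sqrt{3}}{7} \approx 79249.0$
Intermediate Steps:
$R{\left(G \right)} = -9 + \frac{\sqrt{2} \sqrt{G}}{7}$ ($R{\left(G \right)} = -9 + \frac{\sqrt{G + G}}{7} = -9 + \frac{\sqrt{2 G}}{7} = -9 + \frac{\sqrt{2} \sqrt{G}}{7}$)
$y{\left(u,X \right)} = -3 - 4 X u$ ($y{\left(u,X \right)} = - 4 X u - 3 = -3 - 4 X u$)
$c{\left(U \right)} = 24 + 3 U$ ($c{\left(U \right)} = 3 \left(3 - \left(-5 - U\right)\right) = 3 \left(3 + \left(5 + U\right)\right) = 3 \left(8 + U\right) = 24 + 3 U$)
$c{\left(y{\left(-5,R{\left(6 \right)} \right)} \right)} 4 \cdot 2 \left(-20\right) = \left(24 + 3 \left(-3 - 4 \left(-9 + \frac{\sqrt{2} \sqrt{6}}{7}\right) \left(-5\right)\right)\right) 4 \cdot 2 \left(-20\right) = \left(24 + 3 \left(-3 - 4 \left(-9 + \frac{2 \sqrt{3}}{7}\right) \left(-5\right)\right)\right) 4 \cdot 2 \left(-20\right) = \left(24 + 3 \left(-3 - \left(180 - \frac{40 \sqrt{3}}{7}\right)\right)\right) 4 \cdot 2 \left(-20\right) = \left(24 + 3 \left(-183 + \frac{40 \sqrt{3}}{7}\right)\right) 4 \cdot 2 \left(-20\right) = \left(24 - \left(549 - \frac{120 \sqrt{3}}{7}\right)\right) 4 \cdot 2 \left(-20\right) = \left(-525 + \frac{120 \sqrt{3}}{7}\right) 4 \cdot 2 \left(-20\right) = \left(-2100 + \frac{480 \sqrt{3}}{7}\right) 2 \left(-20\right) = \left(-4200 + \frac{960 \sqrt{3}}{7}\right) \left(-20\right) = 84000 - \frac{19200 \sqrt{3}}{7}$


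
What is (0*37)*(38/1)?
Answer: 0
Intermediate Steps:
(0*37)*(38/1) = 0*(38*1) = 0*38 = 0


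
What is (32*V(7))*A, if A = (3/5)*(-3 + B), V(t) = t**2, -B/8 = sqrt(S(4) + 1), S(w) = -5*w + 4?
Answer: -14112/5 - 37632*I*sqrt(15)/5 ≈ -2822.4 - 29150.0*I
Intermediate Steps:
S(w) = 4 - 5*w
B = -8*I*sqrt(15) (B = -8*sqrt((4 - 5*4) + 1) = -8*sqrt((4 - 20) + 1) = -8*sqrt(-16 + 1) = -8*I*sqrt(15) ≈ -30.984*I)
A = -9/5 - 24*I*sqrt(15)/5 (A = (3/5)*(-3 - 8*I*sqrt(15)) = (3*(1/5))*(-3 - 8*I*sqrt(15)) = 3*(-3 - 8*I*sqrt(15))/5 = -9/5 - 24*I*sqrt(15)/5 ≈ -1.8 - 18.59*I)
(32*V(7))*A = (32*7**2)*(-9/5 - 24*I*sqrt(15)/5) = (32*49)*(-9/5 - 24*I*sqrt(15)/5) = 1568*(-9/5 - 24*I*sqrt(15)/5) = -14112/5 - 37632*I*sqrt(15)/5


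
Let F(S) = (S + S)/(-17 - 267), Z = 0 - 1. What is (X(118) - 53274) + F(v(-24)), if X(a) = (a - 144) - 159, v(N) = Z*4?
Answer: -3795587/71 ≈ -53459.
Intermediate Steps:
Z = -1
v(N) = -4 (v(N) = -1*4 = -4)
X(a) = -303 + a (X(a) = (-144 + a) - 159 = -303 + a)
F(S) = -S/142 (F(S) = (2*S)/(-284) = (2*S)*(-1/284) = -S/142)
(X(118) - 53274) + F(v(-24)) = ((-303 + 118) - 53274) - 1/142*(-4) = (-185 - 53274) + 2/71 = -53459 + 2/71 = -3795587/71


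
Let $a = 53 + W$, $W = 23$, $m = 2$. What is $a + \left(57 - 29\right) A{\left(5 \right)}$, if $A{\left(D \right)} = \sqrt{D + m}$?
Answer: $76 + 28 \sqrt{7} \approx 150.08$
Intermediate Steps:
$a = 76$ ($a = 53 + 23 = 76$)
$A{\left(D \right)} = \sqrt{2 + D}$ ($A{\left(D \right)} = \sqrt{D + 2} = \sqrt{2 + D}$)
$a + \left(57 - 29\right) A{\left(5 \right)} = 76 + \left(57 - 29\right) \sqrt{2 + 5} = 76 + 28 \sqrt{7}$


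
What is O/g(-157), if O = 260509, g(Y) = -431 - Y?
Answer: -260509/274 ≈ -950.76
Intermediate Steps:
O/g(-157) = 260509/(-431 - 1*(-157)) = 260509/(-431 + 157) = 260509/(-274) = 260509*(-1/274) = -260509/274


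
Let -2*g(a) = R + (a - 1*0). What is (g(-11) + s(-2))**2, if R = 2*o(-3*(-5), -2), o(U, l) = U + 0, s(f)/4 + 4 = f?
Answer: 4489/4 ≈ 1122.3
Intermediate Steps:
s(f) = -16 + 4*f
o(U, l) = U
R = 30 (R = 2*(-3*(-5)) = 2*15 = 30)
g(a) = -15 - a/2 (g(a) = -(30 + (a - 1*0))/2 = -(30 + (a + 0))/2 = -(30 + a)/2 = -15 - a/2)
(g(-11) + s(-2))**2 = ((-15 - 1/2*(-11)) + (-16 + 4*(-2)))**2 = ((-15 + 11/2) + (-16 - 8))**2 = (-19/2 - 24)**2 = (-67/2)**2 = 4489/4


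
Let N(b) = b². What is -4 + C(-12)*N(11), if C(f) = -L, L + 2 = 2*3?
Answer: -488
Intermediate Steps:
L = 4 (L = -2 + 2*3 = -2 + 6 = 4)
C(f) = -4 (C(f) = -1*4 = -4)
-4 + C(-12)*N(11) = -4 - 4*11² = -4 - 4*121 = -4 - 484 = -488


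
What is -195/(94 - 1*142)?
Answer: 65/16 ≈ 4.0625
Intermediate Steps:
-195/(94 - 1*142) = -195/(94 - 142) = -195/(-48) = -195*(-1/48) = 65/16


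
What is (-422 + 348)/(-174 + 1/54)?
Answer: 3996/9395 ≈ 0.42533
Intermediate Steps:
(-422 + 348)/(-174 + 1/54) = -74/(-174 + 1/54) = -74/(-9395/54) = -74*(-54/9395) = 3996/9395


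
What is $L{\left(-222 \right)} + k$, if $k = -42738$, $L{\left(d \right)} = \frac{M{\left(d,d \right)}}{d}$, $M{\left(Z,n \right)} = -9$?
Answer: $- \frac{3162609}{74} \approx -42738.0$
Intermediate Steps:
$L{\left(d \right)} = - \frac{9}{d}$
$L{\left(-222 \right)} + k = - \frac{9}{-222} - 42738 = \left(-9\right) \left(- \frac{1}{222}\right) - 42738 = \frac{3}{74} - 42738 = - \frac{3162609}{74}$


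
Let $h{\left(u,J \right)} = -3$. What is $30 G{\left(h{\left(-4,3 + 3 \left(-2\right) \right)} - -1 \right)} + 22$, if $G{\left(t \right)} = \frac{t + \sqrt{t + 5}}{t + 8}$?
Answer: $12 + 5 \sqrt{3} \approx 20.66$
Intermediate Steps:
$G{\left(t \right)} = \frac{t + \sqrt{5 + t}}{8 + t}$
$30 G{\left(h{\left(-4,3 + 3 \left(-2\right) \right)} - -1 \right)} + 22 = 30 \frac{\left(-3 - -1\right) + \sqrt{5 - 2}}{8 - 2} + 22 = 30 \frac{\left(-3 + 1\right) + \sqrt{5 + \left(-3 + 1\right)}}{8 + \left(-3 + 1\right)} + 22 = 30 \frac{-2 + \sqrt{5 - 2}}{8 - 2} + 22 = 30 \frac{-2 + \sqrt{3}}{6} + 22 = 30 \left(- \frac{1}{3} + \frac{\sqrt{3}}{6}\right) + 22 = \left(-10 + 5 \sqrt{3}\right) + 22 = 12 + 5 \sqrt{3}$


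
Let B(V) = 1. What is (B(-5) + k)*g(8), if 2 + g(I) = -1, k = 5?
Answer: -18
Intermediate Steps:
g(I) = -3 (g(I) = -2 - 1 = -3)
(B(-5) + k)*g(8) = (1 + 5)*(-3) = 6*(-3) = -18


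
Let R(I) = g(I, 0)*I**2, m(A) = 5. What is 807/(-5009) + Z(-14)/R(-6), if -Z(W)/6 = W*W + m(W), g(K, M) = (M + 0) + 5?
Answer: -343673/50090 ≈ -6.8611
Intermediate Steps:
g(K, M) = 5 + M (g(K, M) = M + 5 = 5 + M)
R(I) = 5*I**2 (R(I) = (5 + 0)*I**2 = 5*I**2)
Z(W) = -30 - 6*W**2 (Z(W) = -6*(W*W + 5) = -6*(W**2 + 5) = -6*(5 + W**2) = -30 - 6*W**2)
807/(-5009) + Z(-14)/R(-6) = 807/(-5009) + (-30 - 6*(-14)**2)/((5*(-6)**2)) = 807*(-1/5009) + (-30 - 6*196)/((5*36)) = -807/5009 + (-30 - 1176)/180 = -807/5009 - 1206*1/180 = -807/5009 - 67/10 = -343673/50090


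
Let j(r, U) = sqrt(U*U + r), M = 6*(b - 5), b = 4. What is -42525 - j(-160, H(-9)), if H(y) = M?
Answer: -42525 - 2*I*sqrt(31) ≈ -42525.0 - 11.136*I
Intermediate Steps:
M = -6 (M = 6*(4 - 5) = 6*(-1) = -6)
H(y) = -6
j(r, U) = sqrt(r + U**2) (j(r, U) = sqrt(U**2 + r) = sqrt(r + U**2))
-42525 - j(-160, H(-9)) = -42525 - sqrt(-160 + (-6)**2) = -42525 - sqrt(-160 + 36) = -42525 - sqrt(-124) = -42525 - 2*I*sqrt(31)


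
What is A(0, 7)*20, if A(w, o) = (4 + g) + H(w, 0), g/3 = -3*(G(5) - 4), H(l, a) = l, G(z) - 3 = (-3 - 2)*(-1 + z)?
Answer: 3860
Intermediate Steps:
G(z) = 8 - 5*z (G(z) = 3 + (-3 - 2)*(-1 + z) = 3 - 5*(-1 + z) = 3 + (5 - 5*z) = 8 - 5*z)
g = 189 (g = 3*(-3*((8 - 5*5) - 4)) = 3*(-3*((8 - 25) - 4)) = 3*(-3*(-17 - 4)) = 3*(-3*(-21)) = 3*63 = 189)
A(w, o) = 193 + w (A(w, o) = (4 + 189) + w = 193 + w)
A(0, 7)*20 = (193 + 0)*20 = 193*20 = 3860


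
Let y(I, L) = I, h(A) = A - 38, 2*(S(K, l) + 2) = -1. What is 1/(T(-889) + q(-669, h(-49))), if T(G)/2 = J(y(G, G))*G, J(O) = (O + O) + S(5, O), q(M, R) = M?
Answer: 1/3165060 ≈ 3.1595e-7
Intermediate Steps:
S(K, l) = -5/2 (S(K, l) = -2 + (½)*(-1) = -2 - ½ = -5/2)
h(A) = -38 + A
J(O) = -5/2 + 2*O (J(O) = (O + O) - 5/2 = 2*O - 5/2 = -5/2 + 2*O)
T(G) = 2*G*(-5/2 + 2*G) (T(G) = 2*((-5/2 + 2*G)*G) = 2*(G*(-5/2 + 2*G)) = 2*G*(-5/2 + 2*G))
1/(T(-889) + q(-669, h(-49))) = 1/(-889*(-5 + 4*(-889)) - 669) = 1/(-889*(-5 - 3556) - 669) = 1/(-889*(-3561) - 669) = 1/(3165729 - 669) = 1/3165060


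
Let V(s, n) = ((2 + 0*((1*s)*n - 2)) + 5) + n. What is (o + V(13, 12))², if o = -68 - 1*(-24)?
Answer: 625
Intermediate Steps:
o = -44 (o = -68 + 24 = -44)
V(s, n) = 7 + n (V(s, n) = ((2 + 0*(s*n - 2)) + 5) + n = ((2 + 0*(n*s - 2)) + 5) + n = ((2 + 0*(-2 + n*s)) + 5) + n = ((2 + 0) + 5) + n = (2 + 5) + n = 7 + n)
(o + V(13, 12))² = (-44 + (7 + 12))² = (-44 + 19)² = (-25)² = 625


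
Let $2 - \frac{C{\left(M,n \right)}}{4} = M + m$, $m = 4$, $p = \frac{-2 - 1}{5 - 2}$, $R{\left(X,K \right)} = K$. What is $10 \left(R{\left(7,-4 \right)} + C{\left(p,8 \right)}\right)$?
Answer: $-80$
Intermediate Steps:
$p = -1$ ($p = - \frac{3}{3} = \left(-3\right) \frac{1}{3} = -1$)
$C{\left(M,n \right)} = -8 - 4 M$ ($C{\left(M,n \right)} = 8 - 4 \left(M + 4\right) = 8 - 4 \left(4 + M\right) = 8 - \left(16 + 4 M\right) = -8 - 4 M$)
$10 \left(R{\left(7,-4 \right)} + C{\left(p,8 \right)}\right) = 10 \left(-4 - 4\right) = 10 \left(-8\right) = -80$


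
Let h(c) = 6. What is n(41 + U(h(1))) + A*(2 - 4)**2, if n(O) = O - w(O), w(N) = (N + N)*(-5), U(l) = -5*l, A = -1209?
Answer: -4715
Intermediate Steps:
w(N) = -10*N (w(N) = (2*N)*(-5) = -10*N)
n(O) = 11*O (n(O) = O - (-10)*O = O + 10*O = 11*O)
n(41 + U(h(1))) + A*(2 - 4)**2 = 11*(41 - 5*6) - 1209*(2 - 4)**2 = 11*(41 - 30) - 1209*(-2)**2 = 11*11 - 1209*4 = 121 - 4836 = -4715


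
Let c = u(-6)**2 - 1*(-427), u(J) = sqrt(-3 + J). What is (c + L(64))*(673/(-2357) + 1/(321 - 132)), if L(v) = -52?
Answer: -15230480/148491 ≈ -102.57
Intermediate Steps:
c = 418 (c = (sqrt(-3 - 6))**2 - 1*(-427) = (sqrt(-9))**2 + 427 = (3*I)**2 + 427 = -9 + 427 = 418)
(c + L(64))*(673/(-2357) + 1/(321 - 132)) = (418 - 52)*(673/(-2357) + 1/(321 - 132)) = 366*(673*(-1/2357) + 1/189) = 366*(-673/2357 + 1/189) = 366*(-124840/445473) = -15230480/148491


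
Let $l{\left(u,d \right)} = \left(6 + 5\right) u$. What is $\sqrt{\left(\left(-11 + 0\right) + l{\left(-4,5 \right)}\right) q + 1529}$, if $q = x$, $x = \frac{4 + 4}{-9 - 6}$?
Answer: $\frac{5 \sqrt{561}}{3} \approx 39.476$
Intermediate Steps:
$l{\left(u,d \right)} = 11 u$
$x = - \frac{8}{15}$ ($x = \frac{8}{-15} = 8 \left(- \frac{1}{15}\right) = - \frac{8}{15} \approx -0.53333$)
$q = - \frac{8}{15} \approx -0.53333$
$\sqrt{\left(\left(-11 + 0\right) + l{\left(-4,5 \right)}\right) q + 1529} = \sqrt{\left(\left(-11 + 0\right) + 11 \left(-4\right)\right) \left(- \frac{8}{15}\right) + 1529} = \sqrt{\left(-11 - 44\right) \left(- \frac{8}{15}\right) + 1529} = \sqrt{\left(-55\right) \left(- \frac{8}{15}\right) + 1529} = \sqrt{\frac{88}{3} + 1529} = \sqrt{\frac{4675}{3}} = \frac{5 \sqrt{561}}{3}$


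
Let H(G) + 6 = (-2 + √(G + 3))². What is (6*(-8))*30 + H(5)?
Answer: -1434 - 8*√2 ≈ -1445.3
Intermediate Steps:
H(G) = -6 + (-2 + √(3 + G))² (H(G) = -6 + (-2 + √(G + 3))² = -6 + (-2 + √(3 + G))²)
(6*(-8))*30 + H(5) = (6*(-8))*30 + (-6 + (-2 + √(3 + 5))²) = -48*30 + (-6 + (-2 + √8)²) = -1440 + (-6 + (-2 + 2*√2)²) = -1446 + (-2 + 2*√2)²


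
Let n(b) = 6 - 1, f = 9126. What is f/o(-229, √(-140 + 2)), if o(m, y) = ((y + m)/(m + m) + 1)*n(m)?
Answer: 957153132/786845 + 1393236*I*√138/786845 ≈ 1216.4 + 20.801*I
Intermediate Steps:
n(b) = 5
o(m, y) = 5 + 5*(m + y)/(2*m) (o(m, y) = ((y + m)/(m + m) + 1)*5 = ((m + y)/((2*m)) + 1)*5 = ((m + y)*(1/(2*m)) + 1)*5 = ((m + y)/(2*m) + 1)*5 = (1 + (m + y)/(2*m))*5 = 5 + 5*(m + y)/(2*m))
f/o(-229, √(-140 + 2)) = 9126/(((5/2)*(√(-140 + 2) + 3*(-229))/(-229))) = 9126/(((5/2)*(-1/229)*(√(-138) - 687))) = 9126/(((5/2)*(-1/229)*(I*√138 - 687))) = 9126/(((5/2)*(-1/229)*(-687 + I*√138))) = 9126/(15/2 - 5*I*√138/458)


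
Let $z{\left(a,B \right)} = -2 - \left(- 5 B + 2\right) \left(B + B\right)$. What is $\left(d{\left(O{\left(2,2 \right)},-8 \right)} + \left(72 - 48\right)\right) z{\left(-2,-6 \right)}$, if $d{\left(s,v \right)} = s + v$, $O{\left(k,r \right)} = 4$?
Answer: $7640$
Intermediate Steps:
$z{\left(a,B \right)} = -2 - 2 B \left(2 - 5 B\right)$ ($z{\left(a,B \right)} = -2 - \left(2 - 5 B\right) 2 B = -2 - 2 B \left(2 - 5 B\right)$)
$\left(d{\left(O{\left(2,2 \right)},-8 \right)} + \left(72 - 48\right)\right) z{\left(-2,-6 \right)} = \left(\left(4 - 8\right) + \left(72 - 48\right)\right) \left(-2 - -24 + 10 \left(-6\right)^{2}\right) = \left(-4 + \left(72 - 48\right)\right) \left(-2 + 24 + 10 \cdot 36\right) = \left(-4 + 24\right) \left(-2 + 24 + 360\right) = 20 \cdot 382 = 7640$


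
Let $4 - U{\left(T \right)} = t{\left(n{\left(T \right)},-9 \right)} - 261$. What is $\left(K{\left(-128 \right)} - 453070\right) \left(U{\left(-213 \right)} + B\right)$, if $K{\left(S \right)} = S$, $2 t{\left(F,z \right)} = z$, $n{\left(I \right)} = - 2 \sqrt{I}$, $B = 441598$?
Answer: $-200253467265$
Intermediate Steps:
$t{\left(F,z \right)} = \frac{z}{2}$
$U{\left(T \right)} = \frac{539}{2}$ ($U{\left(T \right)} = 4 - \left(\frac{1}{2} \left(-9\right) - 261\right) = 4 - \left(- \frac{9}{2} - 261\right) = 4 - - \frac{531}{2} = 4 + \frac{531}{2} = \frac{539}{2}$)
$\left(K{\left(-128 \right)} - 453070\right) \left(U{\left(-213 \right)} + B\right) = \left(-128 - 453070\right) \left(\frac{539}{2} + 441598\right) = \left(-453198\right) \frac{883735}{2} = -200253467265$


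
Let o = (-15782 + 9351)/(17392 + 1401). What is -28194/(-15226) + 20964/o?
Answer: -2999252071269/48959203 ≈ -61260.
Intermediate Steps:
o = -6431/18793 ≈ -0.34220
-28194/(-15226) + 20964/o = -28194/(-15226) + 20964/(-6431/18793) = -28194*(-1/15226) + 20964*(-18793/6431) = 14097/7613 - 393976452/6431 = -2999252071269/48959203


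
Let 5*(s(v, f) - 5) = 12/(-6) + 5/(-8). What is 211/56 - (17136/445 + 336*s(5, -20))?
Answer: -38335433/24920 ≈ -1538.3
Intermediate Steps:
s(v, f) = 179/40 (s(v, f) = 5 + (12/(-6) + 5/(-8))/5 = 5 + (12*(-1/6) + 5*(-1/8))/5 = 5 + (-2 - 5/8)/5 = 5 + (1/5)*(-21/8) = 5 - 21/40 = 179/40)
211/56 - (17136/445 + 336*s(5, -20)) = 211/56 - 336/(1/(179/40 + 51/445)) = 211/56 - 336/(1/(16339/3560)) = 211/56 - 336/3560/16339 = 211/56 - 336*16339/3560 = 211/56 - 686238/445 = -38335433/24920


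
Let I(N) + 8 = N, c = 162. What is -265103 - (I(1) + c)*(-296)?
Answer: -219223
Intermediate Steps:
I(N) = -8 + N
-265103 - (I(1) + c)*(-296) = -265103 - ((-8 + 1) + 162)*(-296) = -265103 - (-7 + 162)*(-296) = -265103 - 155*(-296) = -265103 - 1*(-45880) = -265103 + 45880 = -219223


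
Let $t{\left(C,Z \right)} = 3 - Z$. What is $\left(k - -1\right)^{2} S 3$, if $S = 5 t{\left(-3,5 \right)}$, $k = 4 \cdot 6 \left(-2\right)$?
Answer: $-66270$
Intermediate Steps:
$k = -48$ ($k = 24 \left(-2\right) = -48$)
$S = -10$ ($S = 5 \left(3 - 5\right) = 5 \left(-2\right) = -10$)
$\left(k - -1\right)^{2} S 3 = \left(-48 - -1\right)^{2} \left(-10\right) 3 = \left(-48 + \left(-3 + 4\right)\right)^{2} \left(-10\right) 3 = \left(-48 + 1\right)^{2} \left(-10\right) 3 = \left(-47\right)^{2} \left(-10\right) 3 = 2209 \left(-10\right) 3 = \left(-22090\right) 3 = -66270$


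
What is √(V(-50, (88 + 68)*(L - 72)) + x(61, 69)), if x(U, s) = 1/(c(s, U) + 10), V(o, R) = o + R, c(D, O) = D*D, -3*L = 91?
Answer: I*√364517725403/4771 ≈ 126.55*I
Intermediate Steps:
L = -91/3 (L = -⅓*91 = -91/3 ≈ -30.333)
c(D, O) = D²
V(o, R) = R + o
x(U, s) = 1/(10 + s²) (x(U, s) = 1/(s² + 10) = 1/(10 + s²))
√(V(-50, (88 + 68)*(L - 72)) + x(61, 69)) = √(((88 + 68)*(-91/3 - 72) - 50) + 1/(10 + 69²)) = √((156*(-307/3) - 50) + 1/(10 + 4761)) = √((-15964 - 50) + 1/4771) = √(-16014 + 1/4771) = √(-76402793/4771) = I*√364517725403/4771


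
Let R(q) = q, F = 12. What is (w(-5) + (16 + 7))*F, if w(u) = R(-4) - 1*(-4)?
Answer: 276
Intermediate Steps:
w(u) = 0 (w(u) = -4 - 1*(-4) = -4 + 4 = 0)
(w(-5) + (16 + 7))*F = (0 + (16 + 7))*12 = (0 + 23)*12 = 23*12 = 276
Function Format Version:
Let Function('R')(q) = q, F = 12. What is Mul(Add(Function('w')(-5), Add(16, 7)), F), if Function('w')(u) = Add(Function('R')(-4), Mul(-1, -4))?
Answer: 276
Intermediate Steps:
Function('w')(u) = 0 (Function('w')(u) = Add(-4, Mul(-1, -4)) = Add(-4, 4) = 0)
Mul(Add(Function('w')(-5), Add(16, 7)), F) = Mul(Add(0, Add(16, 7)), 12) = Mul(Add(0, 23), 12) = Mul(23, 12) = 276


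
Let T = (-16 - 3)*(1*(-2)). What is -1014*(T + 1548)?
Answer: -1608204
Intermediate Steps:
T = 38 (T = -19*(-2) = 38)
-1014*(T + 1548) = -1014*(38 + 1548) = -1014*1586 = -1608204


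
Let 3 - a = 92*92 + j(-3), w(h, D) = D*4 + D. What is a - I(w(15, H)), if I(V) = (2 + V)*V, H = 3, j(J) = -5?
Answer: -8711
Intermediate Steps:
w(h, D) = 5*D (w(h, D) = 4*D + D = 5*D)
a = -8456 (a = 3 - (92*92 - 5) = 3 - (8464 - 5) = 3 - 1*8459 = 3 - 8459 = -8456)
I(V) = V*(2 + V)
a - I(w(15, H)) = -8456 - 5*3*(2 + 5*3) = -8456 - 15*(2 + 15) = -8456 - 15*17 = -8456 - 1*255 = -8456 - 255 = -8711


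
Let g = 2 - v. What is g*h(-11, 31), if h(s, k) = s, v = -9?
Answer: -121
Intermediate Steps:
g = 11 (g = 2 - 1*(-9) = 2 + 9 = 11)
g*h(-11, 31) = 11*(-11) = -121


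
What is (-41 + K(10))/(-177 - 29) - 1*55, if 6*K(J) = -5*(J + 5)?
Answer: -22553/412 ≈ -54.740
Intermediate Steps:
K(J) = -25/6 - 5*J/6 (K(J) = (-5*(J + 5))/6 = (-5*(5 + J))/6 = (-25 - 5*J)/6 = -25/6 - 5*J/6)
(-41 + K(10))/(-177 - 29) - 1*55 = (-41 + (-25/6 - 5/6*10))/(-177 - 29) - 1*55 = (-41 + (-25/6 - 25/3))/(-206) - 55 = (-41 - 25/2)*(-1/206) - 55 = -107/2*(-1/206) - 55 = 107/412 - 55 = -22553/412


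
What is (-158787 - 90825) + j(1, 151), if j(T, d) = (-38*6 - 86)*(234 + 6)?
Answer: -324972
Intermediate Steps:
j(T, d) = -75360 (j(T, d) = (-228 - 86)*240 = -314*240 = -75360)
(-158787 - 90825) + j(1, 151) = (-158787 - 90825) - 75360 = -249612 - 75360 = -324972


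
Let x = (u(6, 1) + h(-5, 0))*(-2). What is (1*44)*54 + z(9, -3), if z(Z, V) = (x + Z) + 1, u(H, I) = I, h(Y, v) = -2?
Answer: 2388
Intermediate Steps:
x = 2 (x = (1 - 2)*(-2) = -1*(-2) = 2)
z(Z, V) = 3 + Z (z(Z, V) = (2 + Z) + 1 = 3 + Z)
(1*44)*54 + z(9, -3) = (1*44)*54 + (3 + 9) = 44*54 + 12 = 2376 + 12 = 2388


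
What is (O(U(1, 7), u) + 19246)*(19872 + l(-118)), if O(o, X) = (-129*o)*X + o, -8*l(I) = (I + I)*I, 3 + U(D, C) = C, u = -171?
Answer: 1761803026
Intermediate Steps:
U(D, C) = -3 + C
l(I) = -I**2/4 (l(I) = -(I + I)*I/8 = -2*I*I/8 = -I**2/4)
O(o, X) = o - 129*X*o (O(o, X) = -129*X*o + o = o - 129*X*o)
(O(U(1, 7), u) + 19246)*(19872 + l(-118)) = ((-3 + 7)*(1 - 129*(-171)) + 19246)*(19872 - 1/4*(-118)**2) = (4*(1 + 22059) + 19246)*(19872 - 1/4*13924) = (4*22060 + 19246)*(19872 - 3481) = (88240 + 19246)*16391 = 107486*16391 = 1761803026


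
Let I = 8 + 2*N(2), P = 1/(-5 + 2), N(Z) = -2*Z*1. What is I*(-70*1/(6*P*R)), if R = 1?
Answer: 0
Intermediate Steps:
N(Z) = -2*Z
P = -1/3 (P = 1/(-3) = -1/3 ≈ -0.33333)
I = 0 (I = 8 + 2*(-2*2) = 8 + 2*(-4) = 8 - 8 = 0)
I*(-70*1/(6*P*R)) = 0*(-70/(-1/3*1*6)) = 0*(-70/((-1/3*6))) = 0*(-70/(-2)) = 0*(-70*(-1/2)) = 0*35 = 0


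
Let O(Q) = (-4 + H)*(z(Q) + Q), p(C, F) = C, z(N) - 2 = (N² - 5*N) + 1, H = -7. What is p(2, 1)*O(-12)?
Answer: -4290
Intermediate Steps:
z(N) = 3 + N² - 5*N (z(N) = 2 + ((N² - 5*N) + 1) = 2 + (1 + N² - 5*N) = 3 + N² - 5*N)
O(Q) = -33 - 11*Q² + 44*Q (O(Q) = (-4 - 7)*((3 + Q² - 5*Q) + Q) = -11*(3 + Q² - 4*Q) = -33 - 11*Q² + 44*Q)
p(2, 1)*O(-12) = 2*(-33 - 11*(-12)² + 44*(-12)) = 2*(-33 - 11*144 - 528) = 2*(-33 - 1584 - 528) = 2*(-2145) = -4290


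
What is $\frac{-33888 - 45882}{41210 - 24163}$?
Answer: $- \frac{79770}{17047} \approx -4.6794$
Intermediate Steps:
$\frac{-33888 - 45882}{41210 - 24163} = - \frac{79770}{17047}$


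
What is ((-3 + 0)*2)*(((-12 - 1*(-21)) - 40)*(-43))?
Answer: -7998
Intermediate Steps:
((-3 + 0)*2)*(((-12 - 1*(-21)) - 40)*(-43)) = (-3*2)*(((-12 + 21) - 40)*(-43)) = -6*(9 - 40)*(-43) = -(-186)*(-43) = -6*1333 = -7998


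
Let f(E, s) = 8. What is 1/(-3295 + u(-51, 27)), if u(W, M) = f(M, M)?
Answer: -1/3287 ≈ -0.00030423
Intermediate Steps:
u(W, M) = 8
1/(-3295 + u(-51, 27)) = 1/(-3295 + 8) = 1/(-3287) = -1/3287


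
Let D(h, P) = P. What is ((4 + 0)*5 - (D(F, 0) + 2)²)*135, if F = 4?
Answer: 2160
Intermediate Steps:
((4 + 0)*5 - (D(F, 0) + 2)²)*135 = ((4 + 0)*5 - (0 + 2)²)*135 = (4*5 - 1*2²)*135 = (20 - 1*4)*135 = (20 - 4)*135 = 16*135 = 2160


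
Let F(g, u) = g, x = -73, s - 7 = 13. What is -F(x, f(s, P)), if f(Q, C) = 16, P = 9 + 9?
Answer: 73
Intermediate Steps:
s = 20 (s = 7 + 13 = 20)
P = 18
-F(x, f(s, P)) = -1*(-73) = 73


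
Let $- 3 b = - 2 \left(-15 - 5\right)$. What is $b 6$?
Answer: $-80$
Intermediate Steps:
$b = - \frac{40}{3}$ ($b = - \frac{\left(-2\right) \left(-15 - 5\right)}{3} = - \frac{\left(-2\right) \left(-20\right)}{3} = \left(- \frac{1}{3}\right) 40 = - \frac{40}{3} \approx -13.333$)
$b 6 = \left(- \frac{40}{3}\right) 6 = -80$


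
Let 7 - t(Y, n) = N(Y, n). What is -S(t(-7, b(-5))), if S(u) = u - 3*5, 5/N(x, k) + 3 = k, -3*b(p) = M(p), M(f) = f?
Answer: 17/4 ≈ 4.2500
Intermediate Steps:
b(p) = -p/3
N(x, k) = 5/(-3 + k)
t(Y, n) = 7 - 5/(-3 + n)
S(u) = -15 + u (S(u) = u - 15 = -15 + u)
-S(t(-7, b(-5))) = -(-15 + (-26 + 7*(-1/3*(-5)))/(-3 - 1/3*(-5))) = -(-15 + (-26 + 7*(5/3))/(-3 + 5/3)) = -(-15 + (-26 + 35/3)/(-4/3)) = -(-15 - 3/4*(-43/3)) = -(-15 + 43/4) = -1*(-17/4) = 17/4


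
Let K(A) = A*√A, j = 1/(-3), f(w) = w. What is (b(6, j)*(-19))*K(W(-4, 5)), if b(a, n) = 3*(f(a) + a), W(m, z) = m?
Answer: 5472*I ≈ 5472.0*I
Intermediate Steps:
j = -⅓ ≈ -0.33333
K(A) = A^(3/2)
b(a, n) = 6*a (b(a, n) = 3*(a + a) = 3*(2*a) = 6*a)
(b(6, j)*(-19))*K(W(-4, 5)) = ((6*6)*(-19))*(-4)^(3/2) = (36*(-19))*(-8*I) = -(-5472)*I = 5472*I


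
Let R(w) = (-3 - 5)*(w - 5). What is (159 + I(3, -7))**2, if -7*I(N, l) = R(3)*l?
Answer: 30625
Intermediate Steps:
R(w) = 40 - 8*w (R(w) = -8*(-5 + w) = 40 - 8*w)
I(N, l) = -16*l/7 (I(N, l) = -(40 - 8*3)*l/7 = -(40 - 24)*l/7 = -16*l/7)
(159 + I(3, -7))**2 = (159 - 16/7*(-7))**2 = (159 + 16)**2 = 175**2 = 30625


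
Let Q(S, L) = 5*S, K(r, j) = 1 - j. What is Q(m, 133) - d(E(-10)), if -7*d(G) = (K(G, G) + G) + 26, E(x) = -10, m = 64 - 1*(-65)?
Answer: 4542/7 ≈ 648.86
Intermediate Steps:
m = 129 (m = 64 + 65 = 129)
d(G) = -27/7 (d(G) = -(((1 - G) + G) + 26)/7 = -(1 + 26)/7 = -⅐*27 = -27/7)
Q(m, 133) - d(E(-10)) = 5*129 - 1*(-27/7) = 645 + 27/7 = 4542/7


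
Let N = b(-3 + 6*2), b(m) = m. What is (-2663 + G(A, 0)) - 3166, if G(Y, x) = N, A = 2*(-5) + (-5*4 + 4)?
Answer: -5820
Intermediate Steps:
A = -26 (A = -10 + (-20 + 4) = -10 - 16 = -26)
N = 9 (N = -3 + 6*2 = -3 + 12 = 9)
G(Y, x) = 9
(-2663 + G(A, 0)) - 3166 = (-2663 + 9) - 3166 = -2654 - 3166 = -5820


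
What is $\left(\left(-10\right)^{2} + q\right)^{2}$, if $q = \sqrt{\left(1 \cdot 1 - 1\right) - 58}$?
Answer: $\left(100 + i \sqrt{58}\right)^{2} \approx 9942.0 + 1523.2 i$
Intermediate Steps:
$q = i \sqrt{58}$ ($q = \sqrt{\left(1 - 1\right) - 58} = \sqrt{0 - 58} = \sqrt{-58} = i \sqrt{58} \approx 7.6158 i$)
$\left(\left(-10\right)^{2} + q\right)^{2} = \left(\left(-10\right)^{2} + i \sqrt{58}\right)^{2} = \left(100 + i \sqrt{58}\right)^{2}$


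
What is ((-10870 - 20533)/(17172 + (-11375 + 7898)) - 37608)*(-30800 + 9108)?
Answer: 1015723883036/1245 ≈ 8.1584e+8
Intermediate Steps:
((-10870 - 20533)/(17172 + (-11375 + 7898)) - 37608)*(-30800 + 9108) = (-31403/(17172 - 3477) - 37608)*(-21692) = (-31403/13695 - 37608)*(-21692) = -515072963/13695*(-21692) = 1015723883036/1245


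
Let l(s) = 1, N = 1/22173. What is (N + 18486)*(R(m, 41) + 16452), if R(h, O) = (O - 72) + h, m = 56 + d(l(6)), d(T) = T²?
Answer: 6754168721762/22173 ≈ 3.0461e+8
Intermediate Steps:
N = 1/22173 ≈ 4.5100e-5
m = 57 (m = 56 + 1² = 56 + 1 = 57)
R(h, O) = -72 + O + h (R(h, O) = (-72 + O) + h = -72 + O + h)
(N + 18486)*(R(m, 41) + 16452) = (1/22173 + 18486)*((-72 + 41 + 57) + 16452) = 409890079*(26 + 16452)/22173 = (409890079/22173)*16478 = 6754168721762/22173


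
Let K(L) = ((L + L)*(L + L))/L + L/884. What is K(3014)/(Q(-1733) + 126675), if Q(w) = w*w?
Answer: 5330259/1383444088 ≈ 0.0038529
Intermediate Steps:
Q(w) = w**2
K(L) = 3537*L/884 (K(L) = ((2*L)*(2*L))/L + L*(1/884) = (4*L**2)/L + L/884 = 4*L + L/884 = 3537*L/884)
K(3014)/(Q(-1733) + 126675) = ((3537/884)*3014)/((-1733)**2 + 126675) = 5330259/(442*(3003289 + 126675)) = (5330259/442)/3129964 = (5330259/442)*(1/3129964) = 5330259/1383444088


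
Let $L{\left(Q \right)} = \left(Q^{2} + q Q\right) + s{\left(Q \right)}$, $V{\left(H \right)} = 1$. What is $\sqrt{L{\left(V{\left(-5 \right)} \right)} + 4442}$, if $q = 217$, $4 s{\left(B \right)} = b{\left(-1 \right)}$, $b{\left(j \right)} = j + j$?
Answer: $\frac{\sqrt{18638}}{2} \approx 68.26$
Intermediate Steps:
$b{\left(j \right)} = 2 j$
$s{\left(B \right)} = - \frac{1}{2}$ ($s{\left(B \right)} = \frac{2 \left(-1\right)}{4} = \frac{1}{4} \left(-2\right) = - \frac{1}{2}$)
$L{\left(Q \right)} = - \frac{1}{2} + Q^{2} + 217 Q$ ($L{\left(Q \right)} = \left(Q^{2} + 217 Q\right) - \frac{1}{2} = - \frac{1}{2} + Q^{2} + 217 Q$)
$\sqrt{L{\left(V{\left(-5 \right)} \right)} + 4442} = \sqrt{\left(- \frac{1}{2} + 1^{2} + 217 \cdot 1\right) + 4442} = \sqrt{\left(- \frac{1}{2} + 1 + 217\right) + 4442} = \sqrt{\frac{435}{2} + 4442} = \sqrt{\frac{9319}{2}} = \frac{\sqrt{18638}}{2}$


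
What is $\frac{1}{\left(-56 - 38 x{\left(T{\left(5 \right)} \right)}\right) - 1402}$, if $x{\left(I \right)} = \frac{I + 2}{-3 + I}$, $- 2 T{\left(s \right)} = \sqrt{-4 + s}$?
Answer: $- \frac{7}{10092} \approx -0.00069362$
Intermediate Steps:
$T{\left(s \right)} = - \frac{\sqrt{-4 + s}}{2}$
$x{\left(I \right)} = \frac{2 + I}{-3 + I}$
$\frac{1}{\left(-56 - 38 x{\left(T{\left(5 \right)} \right)}\right) - 1402} = \frac{1}{\left(-56 - 38 \frac{2 - \frac{\sqrt{-4 + 5}}{2}}{-3 - \frac{\sqrt{-4 + 5}}{2}}\right) - 1402} = \frac{1}{\left(-56 - 38 \frac{2 - \frac{\sqrt{1}}{2}}{-3 - \frac{\sqrt{1}}{2}}\right) - 1402} = \frac{1}{\left(-56 - 38 \frac{2 - \frac{1}{2}}{-3 - \frac{1}{2}}\right) - 1402} = \frac{1}{\left(-56 - 38 \frac{1}{- \frac{7}{2}} \cdot \frac{3}{2}\right) - 1402} = \frac{1}{\left(-56 - 38 \left(\left(- \frac{2}{7}\right) \frac{3}{2}\right)\right) - 1402} = \frac{1}{\left(-56 - - \frac{114}{7}\right) - 1402} = \frac{1}{\left(-56 + \frac{114}{7}\right) - 1402} = \frac{1}{- \frac{278}{7} - 1402} = \frac{1}{- \frac{10092}{7}} = - \frac{7}{10092}$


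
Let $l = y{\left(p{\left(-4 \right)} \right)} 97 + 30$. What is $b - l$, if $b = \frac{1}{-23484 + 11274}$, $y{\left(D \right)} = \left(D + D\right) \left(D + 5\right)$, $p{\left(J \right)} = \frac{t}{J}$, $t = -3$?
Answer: $- \frac{42325969}{48840} \approx -866.63$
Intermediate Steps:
$p{\left(J \right)} = - \frac{3}{J}$
$y{\left(D \right)} = 2 D \left(5 + D\right)$
$b = - \frac{1}{12210}$ ($b = \frac{1}{-12210} = - \frac{1}{12210} \approx -8.19 \cdot 10^{-5}$)
$l = \frac{6933}{8}$ ($l = 2 \left(- \frac{3}{-4}\right) \left(5 - \frac{3}{-4}\right) 97 + 30 = 2 \left(\left(-3\right) \left(- \frac{1}{4}\right)\right) \left(5 - - \frac{3}{4}\right) 97 + 30 = 2 \cdot \frac{3}{4} \left(5 + \frac{3}{4}\right) 97 + 30 = 2 \cdot \frac{3}{4} \cdot \frac{23}{4} \cdot 97 + 30 = \frac{69}{8} \cdot 97 + 30 = \frac{6693}{8} + 30 = \frac{6933}{8} \approx 866.63$)
$b - l = - \frac{1}{12210} - \frac{6933}{8} = - \frac{42325969}{48840}$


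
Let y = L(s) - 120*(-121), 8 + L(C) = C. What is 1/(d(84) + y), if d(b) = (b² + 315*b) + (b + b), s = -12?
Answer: 1/48184 ≈ 2.0754e-5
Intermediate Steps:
L(C) = -8 + C
y = 14500 (y = (-8 - 12) - 120*(-121) = -20 + 14520 = 14500)
d(b) = b² + 317*b (d(b) = (b² + 315*b) + 2*b = b² + 317*b)
1/(d(84) + y) = 1/(84*(317 + 84) + 14500) = 1/(84*401 + 14500) = 1/(33684 + 14500) = 1/48184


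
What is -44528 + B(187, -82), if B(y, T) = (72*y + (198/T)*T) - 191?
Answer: -31057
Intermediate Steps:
B(y, T) = 7 + 72*y (B(y, T) = (72*y + 198) - 191 = (198 + 72*y) - 191 = 7 + 72*y)
-44528 + B(187, -82) = -44528 + (7 + 72*187) = -44528 + (7 + 13464) = -44528 + 13471 = -31057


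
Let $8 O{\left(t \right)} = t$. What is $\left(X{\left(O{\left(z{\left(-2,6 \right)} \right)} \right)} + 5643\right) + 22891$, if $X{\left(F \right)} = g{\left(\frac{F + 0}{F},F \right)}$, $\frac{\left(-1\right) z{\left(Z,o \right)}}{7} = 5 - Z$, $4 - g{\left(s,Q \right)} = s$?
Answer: $28537$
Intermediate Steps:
$g{\left(s,Q \right)} = 4 - s$
$z{\left(Z,o \right)} = -35 + 7 Z$ ($z{\left(Z,o \right)} = - 7 \left(5 - Z\right) = -35 + 7 Z$)
$O{\left(t \right)} = \frac{t}{8}$
$X{\left(F \right)} = 3$ ($X{\left(F \right)} = 4 - \frac{F + 0}{F} = 4 - \frac{F}{F} = 4 - 1 = 3$)
$\left(X{\left(O{\left(z{\left(-2,6 \right)} \right)} \right)} + 5643\right) + 22891 = \left(3 + 5643\right) + 22891 = 5646 + 22891 = 28537$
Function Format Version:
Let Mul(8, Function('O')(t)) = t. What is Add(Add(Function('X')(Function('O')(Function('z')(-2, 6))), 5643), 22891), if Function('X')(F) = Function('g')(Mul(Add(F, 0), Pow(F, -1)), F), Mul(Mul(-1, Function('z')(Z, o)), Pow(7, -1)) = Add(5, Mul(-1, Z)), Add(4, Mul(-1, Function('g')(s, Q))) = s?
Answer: 28537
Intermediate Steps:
Function('g')(s, Q) = Add(4, Mul(-1, s))
Function('z')(Z, o) = Add(-35, Mul(7, Z)) (Function('z')(Z, o) = Mul(-7, Add(5, Mul(-1, Z))) = Add(-35, Mul(7, Z)))
Function('O')(t) = Mul(Rational(1, 8), t)
Function('X')(F) = 3 (Function('X')(F) = Add(4, Mul(-1, Mul(Add(F, 0), Pow(F, -1)))) = Add(4, Mul(-1, Mul(F, Pow(F, -1)))) = Add(4, Mul(-1, 1)) = Add(4, -1) = 3)
Add(Add(Function('X')(Function('O')(Function('z')(-2, 6))), 5643), 22891) = Add(Add(3, 5643), 22891) = Add(5646, 22891) = 28537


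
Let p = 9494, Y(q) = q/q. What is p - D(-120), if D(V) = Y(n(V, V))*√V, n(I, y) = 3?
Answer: 9494 - 2*I*√30 ≈ 9494.0 - 10.954*I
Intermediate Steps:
Y(q) = 1
D(V) = √V (D(V) = 1*√V = √V)
p - D(-120) = 9494 - √(-120) = 9494 - 2*I*√30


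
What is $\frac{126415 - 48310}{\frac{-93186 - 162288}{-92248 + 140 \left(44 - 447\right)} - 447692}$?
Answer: $- \frac{1935285690}{11092869797} \approx -0.17446$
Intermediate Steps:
$\frac{126415 - 48310}{\frac{-93186 - 162288}{-92248 + 140 \left(44 - 447\right)} - 447692} = \frac{78105}{- \frac{255474}{-92248 + 140 \left(-403\right)} - 447692} = \frac{78105}{- \frac{255474}{-92248 - 56420} - 447692} = \frac{78105}{- \frac{255474}{-148668} - 447692} = \frac{78105}{\left(-255474\right) \left(- \frac{1}{148668}\right) - 447692} = \frac{78105}{\frac{42579}{24778} - 447692} = \frac{78105}{- \frac{11092869797}{24778}} = 78105 \left(- \frac{24778}{11092869797}\right) = - \frac{1935285690}{11092869797}$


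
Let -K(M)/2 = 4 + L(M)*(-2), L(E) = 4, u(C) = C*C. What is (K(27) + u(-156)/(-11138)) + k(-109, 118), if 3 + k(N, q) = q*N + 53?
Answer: -71317644/5569 ≈ -12806.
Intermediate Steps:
u(C) = C²
k(N, q) = 50 + N*q (k(N, q) = -3 + (q*N + 53) = -3 + (N*q + 53) = -3 + (53 + N*q) = 50 + N*q)
K(M) = 8 (K(M) = -2*(4 + 4*(-2)) = -2*(4 - 8) = -2*(-4) = 8)
(K(27) + u(-156)/(-11138)) + k(-109, 118) = (8 + (-156)²/(-11138)) + (50 - 109*118) = (8 + 24336*(-1/11138)) + (50 - 12862) = (8 - 12168/5569) - 12812 = 32384/5569 - 12812 = -71317644/5569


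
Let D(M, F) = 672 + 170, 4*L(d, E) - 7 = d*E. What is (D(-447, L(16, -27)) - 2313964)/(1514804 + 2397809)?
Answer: -2313122/3912613 ≈ -0.59120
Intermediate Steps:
L(d, E) = 7/4 + E*d/4 (L(d, E) = 7/4 + (d*E)/4 = 7/4 + (E*d)/4 = 7/4 + E*d/4)
D(M, F) = 842
(D(-447, L(16, -27)) - 2313964)/(1514804 + 2397809) = (842 - 2313964)/(1514804 + 2397809) = -2313122/3912613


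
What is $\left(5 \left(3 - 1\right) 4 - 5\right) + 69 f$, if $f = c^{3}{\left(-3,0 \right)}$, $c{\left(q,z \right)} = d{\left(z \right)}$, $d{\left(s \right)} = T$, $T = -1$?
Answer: $-34$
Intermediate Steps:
$d{\left(s \right)} = -1$
$c{\left(q,z \right)} = -1$
$f = -1$ ($f = \left(-1\right)^{3} = -1$)
$\left(5 \left(3 - 1\right) 4 - 5\right) + 69 f = \left(5 \left(3 - 1\right) 4 - 5\right) + 69 \left(-1\right) = \left(5 \cdot 2 \cdot 4 - 5\right) - 69 = \left(5 \cdot 8 - 5\right) - 69 = \left(40 - 5\right) - 69 = 35 - 69 = -34$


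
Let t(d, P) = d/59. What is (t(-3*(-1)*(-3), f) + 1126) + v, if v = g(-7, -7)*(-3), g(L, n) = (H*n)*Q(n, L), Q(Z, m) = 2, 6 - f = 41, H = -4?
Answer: 56513/59 ≈ 957.85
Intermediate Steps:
f = -35 (f = 6 - 1*41 = 6 - 41 = -35)
g(L, n) = -8*n (g(L, n) = -4*n*2 = -8*n)
v = -168 (v = -8*(-7)*(-3) = 56*(-3) = -168)
t(d, P) = d/59 (t(d, P) = d*(1/59) = d/59)
(t(-3*(-1)*(-3), f) + 1126) + v = ((-3*(-1)*(-3))/59 + 1126) - 168 = ((3*(-3))/59 + 1126) - 168 = ((1/59)*(-9) + 1126) - 168 = (-9/59 + 1126) - 168 = 66425/59 - 168 = 56513/59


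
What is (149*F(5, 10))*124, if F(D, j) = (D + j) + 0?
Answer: 277140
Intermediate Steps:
F(D, j) = D + j
(149*F(5, 10))*124 = (149*(5 + 10))*124 = (149*15)*124 = 2235*124 = 277140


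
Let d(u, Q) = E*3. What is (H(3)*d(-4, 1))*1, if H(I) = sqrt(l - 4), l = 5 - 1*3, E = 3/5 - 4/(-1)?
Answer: 69*I*sqrt(2)/5 ≈ 19.516*I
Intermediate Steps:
E = 23/5 (E = 3*(1/5) - 4*(-1) = 3/5 + 4 = 23/5 ≈ 4.6000)
l = 2 (l = 5 - 3 = 2)
d(u, Q) = 69/5 (d(u, Q) = (23/5)*3 = 69/5)
H(I) = I*sqrt(2) (H(I) = sqrt(2 - 4) = sqrt(-2) = I*sqrt(2))
(H(3)*d(-4, 1))*1 = ((I*sqrt(2))*(69/5))*1 = (69*I*sqrt(2)/5)*1 = 69*I*sqrt(2)/5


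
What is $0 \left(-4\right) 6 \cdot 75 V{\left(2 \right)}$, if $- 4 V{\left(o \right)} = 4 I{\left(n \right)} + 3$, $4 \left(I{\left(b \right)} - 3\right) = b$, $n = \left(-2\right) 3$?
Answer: $0$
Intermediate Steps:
$n = -6$
$I{\left(b \right)} = 3 + \frac{b}{4}$
$V{\left(o \right)} = - \frac{9}{4}$ ($V{\left(o \right)} = - \frac{4 \left(3 + \frac{1}{4} \left(-6\right)\right) + 3}{4} = - \frac{4 \left(3 - \frac{3}{2}\right) + 3}{4} = - \frac{4 \cdot \frac{3}{2} + 3}{4} = - \frac{6 + 3}{4} = \left(- \frac{1}{4}\right) 9 = - \frac{9}{4}$)
$0 \left(-4\right) 6 \cdot 75 V{\left(2 \right)} = 0 \left(-4\right) 6 \cdot 75 \left(- \frac{9}{4}\right) = 0 \cdot 6 \cdot 75 \left(- \frac{9}{4}\right) = 0 \cdot 75 \left(- \frac{9}{4}\right) = 0 \left(- \frac{9}{4}\right) = 0$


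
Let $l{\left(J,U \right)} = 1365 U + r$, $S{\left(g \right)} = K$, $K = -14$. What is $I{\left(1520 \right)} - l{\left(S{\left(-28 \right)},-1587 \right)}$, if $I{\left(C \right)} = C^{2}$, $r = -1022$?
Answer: $4477677$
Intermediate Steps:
$S{\left(g \right)} = -14$
$l{\left(J,U \right)} = -1022 + 1365 U$ ($l{\left(J,U \right)} = 1365 U - 1022 = -1022 + 1365 U$)
$I{\left(1520 \right)} - l{\left(S{\left(-28 \right)},-1587 \right)} = 1520^{2} - \left(-1022 + 1365 \left(-1587\right)\right) = 2310400 - \left(-1022 - 2166255\right) = 2310400 - -2167277 = 2310400 + 2167277 = 4477677$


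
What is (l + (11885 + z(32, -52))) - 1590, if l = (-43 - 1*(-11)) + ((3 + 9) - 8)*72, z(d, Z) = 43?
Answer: 10594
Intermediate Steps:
l = 256 (l = (-43 + 11) + (12 - 8)*72 = -32 + 4*72 = -32 + 288 = 256)
(l + (11885 + z(32, -52))) - 1590 = (256 + (11885 + 43)) - 1590 = (256 + 11928) - 1590 = 12184 - 1590 = 10594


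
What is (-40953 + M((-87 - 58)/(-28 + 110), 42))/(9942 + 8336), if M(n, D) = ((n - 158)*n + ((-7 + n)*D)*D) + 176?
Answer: -376286815/122901272 ≈ -3.0617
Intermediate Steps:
M(n, D) = 176 + n*(-158 + n) + D²*(-7 + n) (M(n, D) = ((-158 + n)*n + (D*(-7 + n))*D) + 176 = (n*(-158 + n) + D²*(-7 + n)) + 176 = 176 + n*(-158 + n) + D²*(-7 + n))
(-40953 + M((-87 - 58)/(-28 + 110), 42))/(9942 + 8336) = (-40953 + (176 + ((-87 - 58)/(-28 + 110))² - 158*(-87 - 58)/(-28 + 110) - 7*42² + ((-87 - 58)/(-28 + 110))*42²))/(9942 + 8336) = (-40953 + (176 + (-145/82)² - (-22910)/82 - 7*1764 - 145/82*1764))/18278 = (-40953 + (176 + (-145*1/82)² - (-22910)/82 - 12348 - 145*1/82*1764))*(1/18278) = (-40953 + (176 + (-145/82)² - 158*(-145/82) - 12348 - 145/82*1764))*(1/18278) = (-40953 + (176 + 21025/6724 + 11455/41 - 12348 - 127890/41))*(1/18278) = (-40953 - 100918843/6724)*(1/18278) = -376286815/6724*1/18278 = -376286815/122901272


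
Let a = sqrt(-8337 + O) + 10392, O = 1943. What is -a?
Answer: -10392 - I*sqrt(6394) ≈ -10392.0 - 79.963*I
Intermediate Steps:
a = 10392 + I*sqrt(6394) (a = sqrt(-8337 + 1943) + 10392 = sqrt(-6394) + 10392 = I*sqrt(6394) + 10392 = 10392 + I*sqrt(6394) ≈ 10392.0 + 79.963*I)
-a = -(10392 + I*sqrt(6394)) = -10392 - I*sqrt(6394)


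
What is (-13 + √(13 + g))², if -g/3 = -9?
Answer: 209 - 52*√10 ≈ 44.562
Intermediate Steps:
g = 27 (g = -3*(-9) = 27)
(-13 + √(13 + g))² = (-13 + √(13 + 27))² = (-13 + √40)² = (-13 + 2*√10)²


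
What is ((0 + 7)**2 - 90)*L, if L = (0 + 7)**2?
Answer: -2009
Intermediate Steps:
L = 49 (L = 7**2 = 49)
((0 + 7)**2 - 90)*L = ((0 + 7)**2 - 90)*49 = (7**2 - 90)*49 = (49 - 90)*49 = -41*49 = -2009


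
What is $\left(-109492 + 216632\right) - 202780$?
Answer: $-95640$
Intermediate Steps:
$\left(-109492 + 216632\right) - 202780 = 107140 - 202780 = -95640$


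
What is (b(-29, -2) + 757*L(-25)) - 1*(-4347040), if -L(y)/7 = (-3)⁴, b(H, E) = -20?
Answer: 3917801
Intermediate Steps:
L(y) = -567 (L(y) = -7*(-3)⁴ = -7*81 = -567)
(b(-29, -2) + 757*L(-25)) - 1*(-4347040) = (-20 + 757*(-567)) - 1*(-4347040) = (-20 - 429219) + 4347040 = -429239 + 4347040 = 3917801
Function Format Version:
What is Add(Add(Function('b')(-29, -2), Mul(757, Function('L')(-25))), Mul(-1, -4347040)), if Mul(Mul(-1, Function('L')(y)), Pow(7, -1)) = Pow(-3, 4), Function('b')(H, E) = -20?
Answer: 3917801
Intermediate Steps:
Function('L')(y) = -567 (Function('L')(y) = Mul(-7, Pow(-3, 4)) = Mul(-7, 81) = -567)
Add(Add(Function('b')(-29, -2), Mul(757, Function('L')(-25))), Mul(-1, -4347040)) = Add(Add(-20, Mul(757, -567)), Mul(-1, -4347040)) = Add(Add(-20, -429219), 4347040) = Add(-429239, 4347040) = 3917801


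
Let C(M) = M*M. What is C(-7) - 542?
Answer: -493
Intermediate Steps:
C(M) = M²
C(-7) - 542 = (-7)² - 542 = 49 - 542 = -493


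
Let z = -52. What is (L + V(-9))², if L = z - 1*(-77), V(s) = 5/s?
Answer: 48400/81 ≈ 597.53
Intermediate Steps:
L = 25 (L = -52 - 1*(-77) = -52 + 77 = 25)
(L + V(-9))² = (25 + 5/(-9))² = (25 + 5*(-⅑))² = (25 - 5/9)² = (220/9)² = 48400/81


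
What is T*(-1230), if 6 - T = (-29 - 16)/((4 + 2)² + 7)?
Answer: -372690/43 ≈ -8667.2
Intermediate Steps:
T = 303/43 (T = 6 - (-29 - 16)/((4 + 2)² + 7) = 6 - (-45)/(6² + 7) = 6 - (-45)/(36 + 7) = 6 - (-45)/43 = 6 - 1*(-45/43) = 6 + 45/43 = 303/43 ≈ 7.0465)
T*(-1230) = (303/43)*(-1230) = -372690/43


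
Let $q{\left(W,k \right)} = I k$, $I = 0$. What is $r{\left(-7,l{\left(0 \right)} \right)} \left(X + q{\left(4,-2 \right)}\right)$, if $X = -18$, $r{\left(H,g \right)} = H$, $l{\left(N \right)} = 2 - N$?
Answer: $126$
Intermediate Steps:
$q{\left(W,k \right)} = 0$ ($q{\left(W,k \right)} = 0 k = 0$)
$r{\left(-7,l{\left(0 \right)} \right)} \left(X + q{\left(4,-2 \right)}\right) = - 7 \left(-18 + 0\right) = \left(-7\right) \left(-18\right) = 126$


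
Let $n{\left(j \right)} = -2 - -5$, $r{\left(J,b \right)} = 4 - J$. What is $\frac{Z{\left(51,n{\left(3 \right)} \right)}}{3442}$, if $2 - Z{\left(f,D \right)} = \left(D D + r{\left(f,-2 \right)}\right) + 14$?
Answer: $\frac{13}{1721} \approx 0.0075537$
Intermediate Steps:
$n{\left(j \right)} = 3$ ($n{\left(j \right)} = -2 + 5 = 3$)
$Z{\left(f,D \right)} = -16 + f - D^{2}$ ($Z{\left(f,D \right)} = 2 - \left(\left(D D - \left(-4 + f\right)\right) + 14\right) = 2 - \left(\left(D^{2} - \left(-4 + f\right)\right) + 14\right) = 2 - \left(\left(4 + D^{2} - f\right) + 14\right) = 2 - \left(18 + D^{2} - f\right) = -16 + f - D^{2}$)
$\frac{Z{\left(51,n{\left(3 \right)} \right)}}{3442} = \frac{-16 + 51 - 3^{2}}{3442} = \left(-16 + 51 - 9\right) \frac{1}{3442} = 26 \cdot \frac{1}{3442} = \frac{13}{1721}$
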